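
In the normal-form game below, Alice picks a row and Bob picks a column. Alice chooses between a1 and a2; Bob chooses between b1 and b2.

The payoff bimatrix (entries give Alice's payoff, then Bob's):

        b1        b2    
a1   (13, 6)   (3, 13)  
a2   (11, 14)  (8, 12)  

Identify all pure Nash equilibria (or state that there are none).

(a1, b1): Bob prefers b2 (13 > 6) — not an equilibrium.
(a1, b2): Alice prefers a2 (8 > 3) — not an equilibrium.
(a2, b1): Alice prefers a1 (13 > 11) — not an equilibrium.
(a2, b2): Bob prefers b1 (14 > 12) — not an equilibrium.

none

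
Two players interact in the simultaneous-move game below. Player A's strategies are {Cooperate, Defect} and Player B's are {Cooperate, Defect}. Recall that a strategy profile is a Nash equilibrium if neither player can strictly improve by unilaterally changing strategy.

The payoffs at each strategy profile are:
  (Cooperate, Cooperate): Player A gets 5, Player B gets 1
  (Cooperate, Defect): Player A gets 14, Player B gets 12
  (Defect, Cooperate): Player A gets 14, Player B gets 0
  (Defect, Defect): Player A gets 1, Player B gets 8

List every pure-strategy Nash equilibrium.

(Cooperate, Defect)

(Cooperate, Cooperate): Player A prefers Defect (14 > 5); Player B prefers Defect (12 > 1) — not an equilibrium.
(Cooperate, Defect): Player A gets 14 ≥ 1 from Defect, and Player B gets 12 ≥ 1 from Cooperate — Nash equilibrium.
(Defect, Cooperate): Player B prefers Defect (8 > 0) — not an equilibrium.
(Defect, Defect): Player A prefers Cooperate (14 > 1) — not an equilibrium.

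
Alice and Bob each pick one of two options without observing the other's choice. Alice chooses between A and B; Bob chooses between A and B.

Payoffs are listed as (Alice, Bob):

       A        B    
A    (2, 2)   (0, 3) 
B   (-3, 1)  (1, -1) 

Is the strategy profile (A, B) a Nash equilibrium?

No

At (A, B), Alice earns 0; switching to B would give 1, so Alice would deviate.
Bob earns 3; switching to A would give 2, so Bob has no profitable deviation.
Since at least one player can profitably deviate, this is not a Nash equilibrium.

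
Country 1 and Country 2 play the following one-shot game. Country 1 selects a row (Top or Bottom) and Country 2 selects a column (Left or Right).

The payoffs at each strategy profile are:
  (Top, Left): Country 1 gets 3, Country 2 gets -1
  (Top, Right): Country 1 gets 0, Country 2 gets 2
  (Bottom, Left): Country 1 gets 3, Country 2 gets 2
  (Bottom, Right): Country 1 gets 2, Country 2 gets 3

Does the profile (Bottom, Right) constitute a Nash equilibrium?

At (Bottom, Right), Country 1 earns 2; switching to Top would give 0, so Country 1 has no profitable deviation.
Country 2 earns 3; switching to Left would give 2, so Country 2 has no profitable deviation.
Neither player can gain by a unilateral deviation, so this profile is a Nash equilibrium.

Yes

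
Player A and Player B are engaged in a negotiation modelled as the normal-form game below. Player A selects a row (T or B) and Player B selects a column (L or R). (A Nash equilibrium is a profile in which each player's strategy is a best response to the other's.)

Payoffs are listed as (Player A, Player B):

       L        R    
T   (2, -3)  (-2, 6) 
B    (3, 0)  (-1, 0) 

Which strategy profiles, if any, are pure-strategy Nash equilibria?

(B, L) and (B, R)

(T, L): Player A prefers B (3 > 2); Player B prefers R (6 > -3) — not an equilibrium.
(T, R): Player A prefers B (-1 > -2) — not an equilibrium.
(B, L): Player A gets 3 ≥ 2 from T, and Player B gets 0 ≥ 0 from R — Nash equilibrium.
(B, R): Player A gets -1 ≥ -2 from T, and Player B gets 0 ≥ 0 from L — Nash equilibrium.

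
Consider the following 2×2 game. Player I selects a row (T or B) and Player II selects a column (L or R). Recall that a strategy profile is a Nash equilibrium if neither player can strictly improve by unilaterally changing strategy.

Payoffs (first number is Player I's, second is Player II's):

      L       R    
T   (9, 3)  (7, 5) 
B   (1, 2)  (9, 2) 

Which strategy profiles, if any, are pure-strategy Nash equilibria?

(T, L): Player II prefers R (5 > 3) — not an equilibrium.
(T, R): Player I prefers B (9 > 7) — not an equilibrium.
(B, L): Player I prefers T (9 > 1) — not an equilibrium.
(B, R): Player I gets 9 ≥ 7 from T, and Player II gets 2 ≥ 2 from L — Nash equilibrium.

(B, R)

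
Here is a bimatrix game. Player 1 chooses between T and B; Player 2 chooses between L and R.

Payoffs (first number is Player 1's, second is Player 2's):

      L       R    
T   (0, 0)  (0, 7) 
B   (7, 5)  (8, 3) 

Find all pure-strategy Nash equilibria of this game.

(T, L): Player 1 prefers B (7 > 0); Player 2 prefers R (7 > 0) — not an equilibrium.
(T, R): Player 1 prefers B (8 > 0) — not an equilibrium.
(B, L): Player 1 gets 7 ≥ 0 from T, and Player 2 gets 5 ≥ 3 from R — Nash equilibrium.
(B, R): Player 2 prefers L (5 > 3) — not an equilibrium.

(B, L)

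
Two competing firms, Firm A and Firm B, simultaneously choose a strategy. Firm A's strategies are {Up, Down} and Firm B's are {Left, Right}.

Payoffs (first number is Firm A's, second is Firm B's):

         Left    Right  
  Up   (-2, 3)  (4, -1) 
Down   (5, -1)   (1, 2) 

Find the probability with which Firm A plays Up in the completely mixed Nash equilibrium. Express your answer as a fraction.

Let x be the probability that Firm A plays Up. In a completely mixed equilibrium, Firm B must be indifferent between Left and Right.
Firm B's expected payoff from Left is 3x − (1−x); from Right it is −x + 2(1−x).
Setting these equal: 4x − 1 = −3x + 2, so x = 3/7.

3/7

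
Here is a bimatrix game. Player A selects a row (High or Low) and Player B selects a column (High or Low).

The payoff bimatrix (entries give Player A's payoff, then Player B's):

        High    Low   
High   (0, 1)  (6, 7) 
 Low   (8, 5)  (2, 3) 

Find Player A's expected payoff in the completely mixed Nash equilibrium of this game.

4

First find y, the probability Player B plays High, from Player A's indifference between High and Low: 6(1−y) = 8y + 2(1−y), giving y = 1/3.
Since Player A is indifferent in equilibrium, Player A's expected payoff equals the payoff from either row against (1/3, 2/3). Using High: 6(2/3) = 4.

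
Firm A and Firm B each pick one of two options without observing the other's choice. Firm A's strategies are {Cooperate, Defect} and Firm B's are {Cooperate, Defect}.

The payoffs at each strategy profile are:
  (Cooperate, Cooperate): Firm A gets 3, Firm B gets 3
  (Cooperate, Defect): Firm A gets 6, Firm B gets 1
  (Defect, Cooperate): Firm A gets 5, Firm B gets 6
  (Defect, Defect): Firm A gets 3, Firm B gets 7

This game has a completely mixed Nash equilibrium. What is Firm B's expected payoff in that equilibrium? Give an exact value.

First find x, the probability Firm A plays Cooperate, from Firm B's indifference between Cooperate and Defect: 3x + 6(1−x) = x + 7(1−x), giving x = 1/3.
Since Firm B is indifferent in equilibrium, Firm B's expected payoff equals the payoff from either column against (1/3, 2/3). Using Cooperate: 3(1/3) + 6(2/3) = 5.

5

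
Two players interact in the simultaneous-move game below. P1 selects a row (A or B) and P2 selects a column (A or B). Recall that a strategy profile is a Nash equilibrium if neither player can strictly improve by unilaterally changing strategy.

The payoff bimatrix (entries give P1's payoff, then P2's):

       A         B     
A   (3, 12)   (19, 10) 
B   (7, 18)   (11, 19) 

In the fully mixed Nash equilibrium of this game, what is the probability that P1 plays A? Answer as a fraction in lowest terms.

1/3

Let x be the probability that P1 plays A. In a completely mixed equilibrium, P2 must be indifferent between A and B.
P2's expected payoff from A is 12x + 18(1−x); from B it is 10x + 19(1−x).
Setting these equal: −6x + 18 = −9x + 19, so x = 1/3.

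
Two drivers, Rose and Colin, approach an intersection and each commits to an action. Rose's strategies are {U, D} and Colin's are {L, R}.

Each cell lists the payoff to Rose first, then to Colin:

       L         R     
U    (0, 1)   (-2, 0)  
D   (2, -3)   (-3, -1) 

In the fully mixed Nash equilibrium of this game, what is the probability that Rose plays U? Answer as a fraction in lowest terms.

2/3

Let p be the probability that Rose plays U. In a completely mixed equilibrium, Colin must be indifferent between L and R.
Colin's expected payoff from L is p − 3(1−p); from R it is −(1−p).
Setting these equal: 4p − 3 = p − 1, so p = 2/3.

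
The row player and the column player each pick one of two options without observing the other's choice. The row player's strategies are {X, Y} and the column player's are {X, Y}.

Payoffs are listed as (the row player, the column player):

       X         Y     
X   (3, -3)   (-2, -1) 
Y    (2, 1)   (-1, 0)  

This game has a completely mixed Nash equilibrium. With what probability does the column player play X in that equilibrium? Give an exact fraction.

1/2

Let c be the probability that the column player plays X. In a completely mixed equilibrium, the row player must be indifferent between X and Y.
The row player's expected payoff from X is 3c − 2(1−c); from Y it is 2c − (1−c).
Setting these equal: 5c − 2 = 3c − 1, so c = 1/2.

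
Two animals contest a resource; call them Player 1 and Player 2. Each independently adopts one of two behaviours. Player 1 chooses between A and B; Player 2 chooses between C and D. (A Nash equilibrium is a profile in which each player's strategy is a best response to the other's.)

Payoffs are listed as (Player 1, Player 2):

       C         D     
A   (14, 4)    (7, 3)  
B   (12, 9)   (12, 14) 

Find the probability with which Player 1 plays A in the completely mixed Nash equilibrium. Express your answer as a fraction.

Let r be the probability that Player 1 plays A. In a completely mixed equilibrium, Player 2 must be indifferent between C and D.
Player 2's expected payoff from C is 4r + 9(1−r); from D it is 3r + 14(1−r).
Setting these equal: −5r + 9 = −11r + 14, so r = 5/6.

5/6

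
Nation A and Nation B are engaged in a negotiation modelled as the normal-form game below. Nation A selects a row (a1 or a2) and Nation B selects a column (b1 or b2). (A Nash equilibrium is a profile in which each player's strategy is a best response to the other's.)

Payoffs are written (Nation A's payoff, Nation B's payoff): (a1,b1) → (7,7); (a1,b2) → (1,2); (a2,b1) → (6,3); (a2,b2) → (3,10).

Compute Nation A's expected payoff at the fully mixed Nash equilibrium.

First find q, the probability Nation B plays b1, from Nation A's indifference between a1 and a2: 7q + (1−q) = 6q + 3(1−q), giving q = 2/3.
Since Nation A is indifferent in equilibrium, Nation A's expected payoff equals the payoff from either row against (2/3, 1/3). Using a1: 7(2/3) + (1/3) = 5.

5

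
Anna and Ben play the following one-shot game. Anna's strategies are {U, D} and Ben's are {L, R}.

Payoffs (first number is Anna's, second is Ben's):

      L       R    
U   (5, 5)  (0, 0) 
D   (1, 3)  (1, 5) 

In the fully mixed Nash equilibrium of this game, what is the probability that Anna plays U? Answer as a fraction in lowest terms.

2/7

Let p be the probability that Anna plays U. In a completely mixed equilibrium, Ben must be indifferent between L and R.
Ben's expected payoff from L is 5p + 3(1−p); from R it is 5(1−p).
Setting these equal: 2p + 3 = −5p + 5, so p = 2/7.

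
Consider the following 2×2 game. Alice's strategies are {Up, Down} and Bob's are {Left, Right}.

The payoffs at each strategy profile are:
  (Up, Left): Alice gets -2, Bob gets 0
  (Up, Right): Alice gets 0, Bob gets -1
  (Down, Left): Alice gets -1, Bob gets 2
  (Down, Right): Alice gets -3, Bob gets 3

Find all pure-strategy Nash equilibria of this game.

none

(Up, Left): Alice prefers Down (-1 > -2) — not an equilibrium.
(Up, Right): Bob prefers Left (0 > -1) — not an equilibrium.
(Down, Left): Bob prefers Right (3 > 2) — not an equilibrium.
(Down, Right): Alice prefers Up (0 > -3) — not an equilibrium.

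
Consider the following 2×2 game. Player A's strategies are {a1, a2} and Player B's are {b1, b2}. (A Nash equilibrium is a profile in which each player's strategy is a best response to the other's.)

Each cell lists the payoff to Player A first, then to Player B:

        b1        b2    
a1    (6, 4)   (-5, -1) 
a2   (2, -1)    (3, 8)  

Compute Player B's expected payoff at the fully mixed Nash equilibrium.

First find x, the probability Player A plays a1, from Player B's indifference between b1 and b2: 4x − (1−x) = −x + 8(1−x), giving x = 9/14.
Since Player B is indifferent in equilibrium, Player B's expected payoff equals the payoff from either column against (9/14, 5/14). Using b1: 4(9/14) − (5/14) = 31/14.

31/14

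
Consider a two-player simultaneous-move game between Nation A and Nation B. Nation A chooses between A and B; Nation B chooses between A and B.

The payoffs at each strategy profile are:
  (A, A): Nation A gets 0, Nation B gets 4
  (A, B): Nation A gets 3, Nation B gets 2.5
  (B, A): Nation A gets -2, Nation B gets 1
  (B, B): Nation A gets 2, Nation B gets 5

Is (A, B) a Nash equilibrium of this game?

At (A, B), Nation A earns 3; switching to B would give 2, so Nation A has no profitable deviation.
Nation B earns 2.5; switching to A would give 4, so Nation B would deviate.
Since at least one player can profitably deviate, this is not a Nash equilibrium.

No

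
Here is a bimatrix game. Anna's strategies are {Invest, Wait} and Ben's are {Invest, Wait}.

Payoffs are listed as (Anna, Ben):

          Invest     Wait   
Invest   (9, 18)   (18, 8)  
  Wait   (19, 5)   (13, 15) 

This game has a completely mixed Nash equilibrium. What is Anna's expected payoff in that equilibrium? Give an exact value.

First find q, the probability Ben plays Invest, from Anna's indifference between Invest and Wait: 9q + 18(1−q) = 19q + 13(1−q), giving q = 1/3.
Since Anna is indifferent in equilibrium, Anna's expected payoff equals the payoff from either row against (1/3, 2/3). Using Invest: 9(1/3) + 18(2/3) = 15.

15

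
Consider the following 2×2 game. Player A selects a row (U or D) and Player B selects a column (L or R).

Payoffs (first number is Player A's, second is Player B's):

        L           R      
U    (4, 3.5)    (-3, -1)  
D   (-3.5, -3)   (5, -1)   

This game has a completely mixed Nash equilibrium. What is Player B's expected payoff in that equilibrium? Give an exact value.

First find x, the probability Player A plays U, from Player B's indifference between L and R: 3.5x − 3(1−x) = −x − (1−x), giving x = 4/13.
Since Player B is indifferent in equilibrium, Player B's expected payoff equals the payoff from either column against (4/13, 9/13). Using L: 3.5(4/13) − 3(9/13) = -1.

-1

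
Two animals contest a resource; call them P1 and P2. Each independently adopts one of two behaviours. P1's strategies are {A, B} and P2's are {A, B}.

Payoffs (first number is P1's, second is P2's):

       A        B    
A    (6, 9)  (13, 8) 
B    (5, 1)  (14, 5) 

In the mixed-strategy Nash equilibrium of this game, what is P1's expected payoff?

19/2

First find y, the probability P2 plays A, from P1's indifference between A and B: 6y + 13(1−y) = 5y + 14(1−y), giving y = 1/2.
Since P1 is indifferent in equilibrium, P1's expected payoff equals the payoff from either row against (1/2, 1/2). Using A: 6(1/2) + 13(1/2) = 19/2.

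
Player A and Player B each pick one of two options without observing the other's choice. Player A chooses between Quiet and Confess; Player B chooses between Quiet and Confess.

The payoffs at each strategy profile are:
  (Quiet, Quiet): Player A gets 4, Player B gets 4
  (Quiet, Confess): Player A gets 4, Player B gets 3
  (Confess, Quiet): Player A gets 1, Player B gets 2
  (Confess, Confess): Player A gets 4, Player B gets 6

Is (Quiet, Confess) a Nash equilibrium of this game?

At (Quiet, Confess), Player A earns 4; switching to Confess would give 4, so Player A has no profitable deviation.
Player B earns 3; switching to Quiet would give 4, so Player B would deviate.
Since at least one player can profitably deviate, this is not a Nash equilibrium.

No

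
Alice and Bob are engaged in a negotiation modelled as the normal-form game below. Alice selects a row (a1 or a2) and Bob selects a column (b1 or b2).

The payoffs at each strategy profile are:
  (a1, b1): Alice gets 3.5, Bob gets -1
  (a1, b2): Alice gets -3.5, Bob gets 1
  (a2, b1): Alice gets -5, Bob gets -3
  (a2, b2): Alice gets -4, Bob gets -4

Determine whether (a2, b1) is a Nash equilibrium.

No

At (a2, b1), Alice earns -5; switching to a1 would give 3.5, so Alice would deviate.
Bob earns -3; switching to b2 would give -4, so Bob has no profitable deviation.
Since at least one player can profitably deviate, this is not a Nash equilibrium.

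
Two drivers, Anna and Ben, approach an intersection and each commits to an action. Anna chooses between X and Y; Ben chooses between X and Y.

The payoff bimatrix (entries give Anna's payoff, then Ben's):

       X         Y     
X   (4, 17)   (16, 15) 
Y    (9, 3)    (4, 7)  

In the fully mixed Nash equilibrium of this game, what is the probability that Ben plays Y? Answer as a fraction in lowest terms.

5/17

Let q be the probability that Ben plays X. In a completely mixed equilibrium, Anna must be indifferent between X and Y.
Anna's expected payoff from X is 4q + 16(1−q); from Y it is 9q + 4(1−q).
Setting these equal: −12q + 16 = 5q + 4, so q = 12/17.
Therefore Ben plays Y with probability 1 − 12/17 = 5/17.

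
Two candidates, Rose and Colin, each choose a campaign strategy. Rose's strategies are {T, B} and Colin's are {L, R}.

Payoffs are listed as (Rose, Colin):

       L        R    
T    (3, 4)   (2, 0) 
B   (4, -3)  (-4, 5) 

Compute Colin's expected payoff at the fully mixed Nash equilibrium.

First find x, the probability Rose plays T, from Colin's indifference between L and R: 4x − 3(1−x) = 5(1−x), giving x = 2/3.
Since Colin is indifferent in equilibrium, Colin's expected payoff equals the payoff from either column against (2/3, 1/3). Using L: 4(2/3) − 3(1/3) = 5/3.

5/3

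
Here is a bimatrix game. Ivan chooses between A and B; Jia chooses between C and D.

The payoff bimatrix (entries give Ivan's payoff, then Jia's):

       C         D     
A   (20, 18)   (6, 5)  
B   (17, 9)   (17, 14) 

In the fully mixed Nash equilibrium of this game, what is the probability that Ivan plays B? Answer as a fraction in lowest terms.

Let r be the probability that Ivan plays A. In a completely mixed equilibrium, Jia must be indifferent between C and D.
Jia's expected payoff from C is 18r + 9(1−r); from D it is 5r + 14(1−r).
Setting these equal: 9r + 9 = −9r + 14, so r = 5/18.
Therefore Ivan plays B with probability 1 − 5/18 = 13/18.

13/18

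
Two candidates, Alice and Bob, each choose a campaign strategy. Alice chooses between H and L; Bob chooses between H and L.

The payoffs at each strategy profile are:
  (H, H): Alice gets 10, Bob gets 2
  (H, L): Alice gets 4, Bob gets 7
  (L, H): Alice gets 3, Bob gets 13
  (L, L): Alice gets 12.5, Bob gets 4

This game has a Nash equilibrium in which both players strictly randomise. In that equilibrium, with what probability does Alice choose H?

Let p be the probability that Alice plays H. In a completely mixed equilibrium, Bob must be indifferent between H and L.
Bob's expected payoff from H is 2p + 13(1−p); from L it is 7p + 4(1−p).
Setting these equal: −11p + 13 = 3p + 4, so p = 9/14.

9/14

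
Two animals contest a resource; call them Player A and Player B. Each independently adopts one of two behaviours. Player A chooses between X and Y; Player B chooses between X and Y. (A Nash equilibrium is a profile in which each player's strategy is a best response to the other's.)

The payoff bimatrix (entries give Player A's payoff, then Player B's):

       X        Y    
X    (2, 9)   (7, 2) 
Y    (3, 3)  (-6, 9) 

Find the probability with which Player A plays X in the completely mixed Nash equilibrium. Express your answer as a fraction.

Let x be the probability that Player A plays X. In a completely mixed equilibrium, Player B must be indifferent between X and Y.
Player B's expected payoff from X is 9x + 3(1−x); from Y it is 2x + 9(1−x).
Setting these equal: 6x + 3 = −7x + 9, so x = 6/13.

6/13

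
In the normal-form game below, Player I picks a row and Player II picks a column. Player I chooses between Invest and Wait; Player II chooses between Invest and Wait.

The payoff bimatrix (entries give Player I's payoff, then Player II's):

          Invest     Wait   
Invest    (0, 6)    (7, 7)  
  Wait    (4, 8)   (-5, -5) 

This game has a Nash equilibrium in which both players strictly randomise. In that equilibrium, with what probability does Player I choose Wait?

1/14

Let p be the probability that Player I plays Invest. In a completely mixed equilibrium, Player II must be indifferent between Invest and Wait.
Player II's expected payoff from Invest is 6p + 8(1−p); from Wait it is 7p − 5(1−p).
Setting these equal: −2p + 8 = 12p − 5, so p = 13/14.
Therefore Player I plays Wait with probability 1 − 13/14 = 1/14.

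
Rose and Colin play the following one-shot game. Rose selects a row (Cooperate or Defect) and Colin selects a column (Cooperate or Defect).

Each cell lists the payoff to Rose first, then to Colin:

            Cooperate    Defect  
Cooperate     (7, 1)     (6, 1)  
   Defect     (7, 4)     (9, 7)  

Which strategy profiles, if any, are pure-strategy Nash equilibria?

(Cooperate, Cooperate) and (Defect, Defect)

(Cooperate, Cooperate): Rose gets 7 ≥ 7 from Defect, and Colin gets 1 ≥ 1 from Defect — Nash equilibrium.
(Cooperate, Defect): Rose prefers Defect (9 > 6) — not an equilibrium.
(Defect, Cooperate): Colin prefers Defect (7 > 4) — not an equilibrium.
(Defect, Defect): Rose gets 9 ≥ 6 from Cooperate, and Colin gets 7 ≥ 4 from Cooperate — Nash equilibrium.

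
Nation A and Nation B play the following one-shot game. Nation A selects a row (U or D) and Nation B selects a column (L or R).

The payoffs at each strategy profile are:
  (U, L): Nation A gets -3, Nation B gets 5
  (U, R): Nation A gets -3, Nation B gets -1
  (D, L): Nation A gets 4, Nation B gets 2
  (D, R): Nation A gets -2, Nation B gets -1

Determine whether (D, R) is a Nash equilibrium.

No

At (D, R), Nation A earns -2; switching to U would give -3, so Nation A has no profitable deviation.
Nation B earns -1; switching to L would give 2, so Nation B would deviate.
Since at least one player can profitably deviate, this is not a Nash equilibrium.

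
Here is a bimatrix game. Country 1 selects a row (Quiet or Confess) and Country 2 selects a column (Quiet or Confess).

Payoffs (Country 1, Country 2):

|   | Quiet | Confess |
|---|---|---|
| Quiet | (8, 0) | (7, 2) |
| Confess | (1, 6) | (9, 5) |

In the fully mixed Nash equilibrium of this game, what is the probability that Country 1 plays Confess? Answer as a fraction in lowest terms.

2/3

Let r be the probability that Country 1 plays Quiet. In a completely mixed equilibrium, Country 2 must be indifferent between Quiet and Confess.
Country 2's expected payoff from Quiet is 6(1−r); from Confess it is 2r + 5(1−r).
Setting these equal: −6r + 6 = −3r + 5, so r = 1/3.
Therefore Country 1 plays Confess with probability 1 − 1/3 = 2/3.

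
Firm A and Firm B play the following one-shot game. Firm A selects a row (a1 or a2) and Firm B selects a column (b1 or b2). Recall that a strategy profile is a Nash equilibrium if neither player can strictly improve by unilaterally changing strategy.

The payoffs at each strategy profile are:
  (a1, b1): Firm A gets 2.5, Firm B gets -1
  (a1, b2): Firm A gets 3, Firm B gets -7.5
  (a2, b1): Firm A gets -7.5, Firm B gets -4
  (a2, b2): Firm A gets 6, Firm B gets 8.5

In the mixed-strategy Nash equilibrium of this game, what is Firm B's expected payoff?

First find x, the probability Firm A plays a1, from Firm B's indifference between b1 and b2: −x − 4(1−x) = −7.5x + 8.5(1−x), giving x = 25/38.
Since Firm B is indifferent in equilibrium, Firm B's expected payoff equals the payoff from either column against (25/38, 13/38). Using b1: −(25/38) − 4(13/38) = -77/38.

-77/38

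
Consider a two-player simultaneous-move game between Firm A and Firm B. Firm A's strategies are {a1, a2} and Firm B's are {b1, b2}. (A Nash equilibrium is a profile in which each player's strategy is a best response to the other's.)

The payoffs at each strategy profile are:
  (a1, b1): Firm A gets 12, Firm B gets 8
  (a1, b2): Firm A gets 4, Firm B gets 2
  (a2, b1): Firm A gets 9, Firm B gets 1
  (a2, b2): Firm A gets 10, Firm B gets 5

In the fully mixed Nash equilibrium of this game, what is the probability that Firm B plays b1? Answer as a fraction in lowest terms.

2/3

Let c be the probability that Firm B plays b1. In a completely mixed equilibrium, Firm A must be indifferent between a1 and a2.
Firm A's expected payoff from a1 is 12c + 4(1−c); from a2 it is 9c + 10(1−c).
Setting these equal: 8c + 4 = −c + 10, so c = 2/3.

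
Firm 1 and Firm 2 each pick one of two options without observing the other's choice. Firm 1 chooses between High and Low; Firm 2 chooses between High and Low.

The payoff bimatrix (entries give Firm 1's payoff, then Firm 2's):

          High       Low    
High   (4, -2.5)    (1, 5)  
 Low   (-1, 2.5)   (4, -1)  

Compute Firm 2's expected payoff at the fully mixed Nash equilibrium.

10/11

First find p, the probability Firm 1 plays High, from Firm 2's indifference between High and Low: −2.5p + 2.5(1−p) = 5p − (1−p), giving p = 7/22.
Since Firm 2 is indifferent in equilibrium, Firm 2's expected payoff equals the payoff from either column against (7/22, 15/22). Using High: −2.5(7/22) + 2.5(15/22) = 10/11.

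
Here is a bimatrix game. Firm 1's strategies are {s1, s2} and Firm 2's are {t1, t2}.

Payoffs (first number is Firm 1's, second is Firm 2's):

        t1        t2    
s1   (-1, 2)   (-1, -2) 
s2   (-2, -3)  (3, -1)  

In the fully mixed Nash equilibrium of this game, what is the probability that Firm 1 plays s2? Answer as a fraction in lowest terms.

Let r be the probability that Firm 1 plays s1. In a completely mixed equilibrium, Firm 2 must be indifferent between t1 and t2.
Firm 2's expected payoff from t1 is 2r − 3(1−r); from t2 it is −2r − (1−r).
Setting these equal: 5r − 3 = −r − 1, so r = 1/3.
Therefore Firm 1 plays s2 with probability 1 − 1/3 = 2/3.

2/3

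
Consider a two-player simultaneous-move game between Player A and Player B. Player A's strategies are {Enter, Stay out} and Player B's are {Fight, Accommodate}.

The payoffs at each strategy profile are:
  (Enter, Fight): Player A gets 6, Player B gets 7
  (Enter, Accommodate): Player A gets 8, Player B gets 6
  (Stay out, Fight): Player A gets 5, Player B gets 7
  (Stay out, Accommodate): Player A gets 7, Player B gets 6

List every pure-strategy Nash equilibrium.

(Enter, Fight): Player A gets 6 ≥ 5 from Stay out, and Player B gets 7 ≥ 6 from Accommodate — Nash equilibrium.
(Enter, Accommodate): Player B prefers Fight (7 > 6) — not an equilibrium.
(Stay out, Fight): Player A prefers Enter (6 > 5) — not an equilibrium.
(Stay out, Accommodate): Player A prefers Enter (8 > 7); Player B prefers Fight (7 > 6) — not an equilibrium.

(Enter, Fight)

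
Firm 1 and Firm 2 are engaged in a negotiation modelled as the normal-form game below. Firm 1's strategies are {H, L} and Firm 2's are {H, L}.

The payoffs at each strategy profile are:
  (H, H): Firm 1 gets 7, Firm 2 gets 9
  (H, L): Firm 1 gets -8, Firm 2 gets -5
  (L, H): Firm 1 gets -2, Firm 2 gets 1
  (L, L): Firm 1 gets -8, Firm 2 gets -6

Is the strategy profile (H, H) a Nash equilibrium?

At (H, H), Firm 1 earns 7; switching to L would give -2, so Firm 1 has no profitable deviation.
Firm 2 earns 9; switching to L would give -5, so Firm 2 has no profitable deviation.
Neither player can gain by a unilateral deviation, so this profile is a Nash equilibrium.

Yes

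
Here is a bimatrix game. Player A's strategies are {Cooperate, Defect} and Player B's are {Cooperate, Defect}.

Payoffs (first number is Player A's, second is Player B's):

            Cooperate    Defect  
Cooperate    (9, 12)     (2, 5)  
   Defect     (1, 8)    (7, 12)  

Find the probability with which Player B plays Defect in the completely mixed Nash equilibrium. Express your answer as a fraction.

8/13

Let q be the probability that Player B plays Cooperate. In a completely mixed equilibrium, Player A must be indifferent between Cooperate and Defect.
Player A's expected payoff from Cooperate is 9q + 2(1−q); from Defect it is q + 7(1−q).
Setting these equal: 7q + 2 = −6q + 7, so q = 5/13.
Therefore Player B plays Defect with probability 1 − 5/13 = 8/13.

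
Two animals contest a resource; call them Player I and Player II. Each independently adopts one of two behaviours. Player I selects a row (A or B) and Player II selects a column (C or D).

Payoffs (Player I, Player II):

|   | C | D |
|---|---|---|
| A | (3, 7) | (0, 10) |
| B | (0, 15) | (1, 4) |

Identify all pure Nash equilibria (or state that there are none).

none

(A, C): Player II prefers D (10 > 7) — not an equilibrium.
(A, D): Player I prefers B (1 > 0) — not an equilibrium.
(B, C): Player I prefers A (3 > 0) — not an equilibrium.
(B, D): Player II prefers C (15 > 4) — not an equilibrium.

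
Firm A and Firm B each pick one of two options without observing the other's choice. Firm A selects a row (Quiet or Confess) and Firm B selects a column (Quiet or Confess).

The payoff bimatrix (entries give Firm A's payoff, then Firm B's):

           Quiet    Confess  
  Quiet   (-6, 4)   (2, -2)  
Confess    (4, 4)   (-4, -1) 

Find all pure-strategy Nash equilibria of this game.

(Quiet, Quiet): Firm A prefers Confess (4 > -6) — not an equilibrium.
(Quiet, Confess): Firm B prefers Quiet (4 > -2) — not an equilibrium.
(Confess, Quiet): Firm A gets 4 ≥ -6 from Quiet, and Firm B gets 4 ≥ -1 from Confess — Nash equilibrium.
(Confess, Confess): Firm A prefers Quiet (2 > -4); Firm B prefers Quiet (4 > -1) — not an equilibrium.

(Confess, Quiet)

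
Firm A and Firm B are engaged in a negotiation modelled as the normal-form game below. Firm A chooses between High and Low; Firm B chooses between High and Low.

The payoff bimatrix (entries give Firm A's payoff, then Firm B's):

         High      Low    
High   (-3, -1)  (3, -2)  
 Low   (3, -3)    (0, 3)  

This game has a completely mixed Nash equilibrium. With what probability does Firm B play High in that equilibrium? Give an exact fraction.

Let y be the probability that Firm B plays High. In a completely mixed equilibrium, Firm A must be indifferent between High and Low.
Firm A's expected payoff from High is −3y + 3(1−y); from Low it is 3y.
Setting these equal: −6y + 3 = 3y, so y = 1/3.

1/3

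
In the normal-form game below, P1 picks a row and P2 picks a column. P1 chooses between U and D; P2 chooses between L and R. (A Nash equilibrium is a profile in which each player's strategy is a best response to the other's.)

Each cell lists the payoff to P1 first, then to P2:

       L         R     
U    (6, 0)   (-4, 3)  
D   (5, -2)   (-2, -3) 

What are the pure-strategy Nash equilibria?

(U, L): P2 prefers R (3 > 0) — not an equilibrium.
(U, R): P1 prefers D (-2 > -4) — not an equilibrium.
(D, L): P1 prefers U (6 > 5) — not an equilibrium.
(D, R): P2 prefers L (-2 > -3) — not an equilibrium.

none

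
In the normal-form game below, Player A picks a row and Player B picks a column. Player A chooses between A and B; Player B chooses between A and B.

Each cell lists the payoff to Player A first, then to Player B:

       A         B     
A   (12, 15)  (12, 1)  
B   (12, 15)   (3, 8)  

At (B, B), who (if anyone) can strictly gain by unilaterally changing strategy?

Both

Player A at (B, B) earns 3; deviating to A yields 12 — a strict improvement.
Player B earns 8; deviating to A yields 15 — a strict improvement.
Both Player A and Player B have strictly profitable deviations.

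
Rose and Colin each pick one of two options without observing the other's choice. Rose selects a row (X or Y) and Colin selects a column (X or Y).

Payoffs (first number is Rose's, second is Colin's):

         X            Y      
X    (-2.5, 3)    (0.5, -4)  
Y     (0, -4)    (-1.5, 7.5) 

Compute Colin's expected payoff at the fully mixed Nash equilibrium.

13/37

First find x, the probability Rose plays X, from Colin's indifference between X and Y: 3x − 4(1−x) = −4x + 7.5(1−x), giving x = 23/37.
Since Colin is indifferent in equilibrium, Colin's expected payoff equals the payoff from either column against (23/37, 14/37). Using X: 3(23/37) − 4(14/37) = 13/37.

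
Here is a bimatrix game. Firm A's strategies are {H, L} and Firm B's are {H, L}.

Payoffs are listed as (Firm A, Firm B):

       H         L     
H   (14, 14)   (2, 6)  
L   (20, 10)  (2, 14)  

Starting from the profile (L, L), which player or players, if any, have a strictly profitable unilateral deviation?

Firm A at (L, L) earns 2; deviating to H yields 2 — not better.
Firm B earns 14; deviating to H yields 10 — not better.
Neither player can strictly improve; the profile is a Nash equilibrium.

Neither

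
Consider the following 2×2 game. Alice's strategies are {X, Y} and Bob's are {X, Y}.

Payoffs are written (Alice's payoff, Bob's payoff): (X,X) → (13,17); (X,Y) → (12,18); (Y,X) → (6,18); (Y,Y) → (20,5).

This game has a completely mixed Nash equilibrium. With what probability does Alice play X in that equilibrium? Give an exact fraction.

13/14

Let x be the probability that Alice plays X. In a completely mixed equilibrium, Bob must be indifferent between X and Y.
Bob's expected payoff from X is 17x + 18(1−x); from Y it is 18x + 5(1−x).
Setting these equal: −x + 18 = 13x + 5, so x = 13/14.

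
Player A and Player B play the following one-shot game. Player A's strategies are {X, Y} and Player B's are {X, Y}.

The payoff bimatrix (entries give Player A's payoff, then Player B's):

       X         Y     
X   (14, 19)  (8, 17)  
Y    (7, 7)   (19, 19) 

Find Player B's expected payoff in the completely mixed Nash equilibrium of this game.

121/7

First find p, the probability Player A plays X, from Player B's indifference between X and Y: 19p + 7(1−p) = 17p + 19(1−p), giving p = 6/7.
Since Player B is indifferent in equilibrium, Player B's expected payoff equals the payoff from either column against (6/7, 1/7). Using X: 19(6/7) + 7(1/7) = 121/7.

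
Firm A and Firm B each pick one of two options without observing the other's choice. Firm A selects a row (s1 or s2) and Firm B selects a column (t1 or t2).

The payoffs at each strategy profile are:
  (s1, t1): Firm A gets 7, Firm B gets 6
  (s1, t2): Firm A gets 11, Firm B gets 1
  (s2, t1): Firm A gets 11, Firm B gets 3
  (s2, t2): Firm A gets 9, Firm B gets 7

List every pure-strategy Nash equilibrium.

none

(s1, t1): Firm A prefers s2 (11 > 7) — not an equilibrium.
(s1, t2): Firm B prefers t1 (6 > 1) — not an equilibrium.
(s2, t1): Firm B prefers t2 (7 > 3) — not an equilibrium.
(s2, t2): Firm A prefers s1 (11 > 9) — not an equilibrium.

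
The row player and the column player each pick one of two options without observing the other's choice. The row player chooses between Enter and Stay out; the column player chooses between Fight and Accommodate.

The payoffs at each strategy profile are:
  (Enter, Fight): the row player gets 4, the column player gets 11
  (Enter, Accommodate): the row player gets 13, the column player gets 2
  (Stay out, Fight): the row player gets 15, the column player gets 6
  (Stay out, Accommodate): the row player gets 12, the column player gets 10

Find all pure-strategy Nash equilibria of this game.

none

(Enter, Fight): the row player prefers Stay out (15 > 4) — not an equilibrium.
(Enter, Accommodate): the column player prefers Fight (11 > 2) — not an equilibrium.
(Stay out, Fight): the column player prefers Accommodate (10 > 6) — not an equilibrium.
(Stay out, Accommodate): the row player prefers Enter (13 > 12) — not an equilibrium.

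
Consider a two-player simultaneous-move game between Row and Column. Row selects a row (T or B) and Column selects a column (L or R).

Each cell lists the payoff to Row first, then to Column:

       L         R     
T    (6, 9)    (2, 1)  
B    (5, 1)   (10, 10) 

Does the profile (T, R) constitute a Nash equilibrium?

At (T, R), Row earns 2; switching to B would give 10, so Row would deviate.
Column earns 1; switching to L would give 9, so Column would deviate.
Since at least one player can profitably deviate, this is not a Nash equilibrium.

No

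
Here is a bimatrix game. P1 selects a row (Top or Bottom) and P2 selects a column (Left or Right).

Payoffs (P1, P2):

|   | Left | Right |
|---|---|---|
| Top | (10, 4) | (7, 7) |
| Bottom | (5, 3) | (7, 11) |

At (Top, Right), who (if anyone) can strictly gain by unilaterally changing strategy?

Neither

P1 at (Top, Right) earns 7; deviating to Bottom yields 7 — not better.
P2 earns 7; deviating to Left yields 4 — not better.
Neither player can strictly improve; the profile is a Nash equilibrium.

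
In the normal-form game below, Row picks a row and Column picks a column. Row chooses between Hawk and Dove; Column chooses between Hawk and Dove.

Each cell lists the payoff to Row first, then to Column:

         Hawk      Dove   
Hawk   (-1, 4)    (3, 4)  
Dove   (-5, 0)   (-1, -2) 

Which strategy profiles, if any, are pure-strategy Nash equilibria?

(Hawk, Hawk): Row gets -1 ≥ -5 from Dove, and Column gets 4 ≥ 4 from Dove — Nash equilibrium.
(Hawk, Dove): Row gets 3 ≥ -1 from Dove, and Column gets 4 ≥ 4 from Hawk — Nash equilibrium.
(Dove, Hawk): Row prefers Hawk (-1 > -5) — not an equilibrium.
(Dove, Dove): Row prefers Hawk (3 > -1); Column prefers Hawk (0 > -2) — not an equilibrium.

(Hawk, Hawk) and (Hawk, Dove)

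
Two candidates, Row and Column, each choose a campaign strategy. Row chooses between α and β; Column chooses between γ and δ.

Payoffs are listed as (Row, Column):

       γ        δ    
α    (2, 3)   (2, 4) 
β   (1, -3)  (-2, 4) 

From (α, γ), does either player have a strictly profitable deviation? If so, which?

Row at (α, γ) earns 2; deviating to β yields 1 — not better.
Column earns 3; deviating to δ yields 4 — a strict improvement.
Only Column has a strictly profitable deviation.

Column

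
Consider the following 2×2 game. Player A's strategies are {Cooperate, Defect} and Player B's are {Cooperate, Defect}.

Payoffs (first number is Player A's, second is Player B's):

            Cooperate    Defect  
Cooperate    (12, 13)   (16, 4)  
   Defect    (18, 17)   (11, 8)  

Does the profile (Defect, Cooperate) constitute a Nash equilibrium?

Yes

At (Defect, Cooperate), Player A earns 18; switching to Cooperate would give 12, so Player A has no profitable deviation.
Player B earns 17; switching to Defect would give 8, so Player B has no profitable deviation.
Neither player can gain by a unilateral deviation, so this profile is a Nash equilibrium.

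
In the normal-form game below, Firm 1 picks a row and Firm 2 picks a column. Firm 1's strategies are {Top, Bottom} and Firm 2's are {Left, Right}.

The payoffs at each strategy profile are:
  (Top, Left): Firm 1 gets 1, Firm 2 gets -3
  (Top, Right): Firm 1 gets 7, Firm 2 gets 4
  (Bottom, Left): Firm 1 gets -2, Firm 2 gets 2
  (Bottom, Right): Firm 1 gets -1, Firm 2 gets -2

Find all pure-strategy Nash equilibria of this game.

(Top, Right)

(Top, Left): Firm 2 prefers Right (4 > -3) — not an equilibrium.
(Top, Right): Firm 1 gets 7 ≥ -1 from Bottom, and Firm 2 gets 4 ≥ -3 from Left — Nash equilibrium.
(Bottom, Left): Firm 1 prefers Top (1 > -2) — not an equilibrium.
(Bottom, Right): Firm 1 prefers Top (7 > -1); Firm 2 prefers Left (2 > -2) — not an equilibrium.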